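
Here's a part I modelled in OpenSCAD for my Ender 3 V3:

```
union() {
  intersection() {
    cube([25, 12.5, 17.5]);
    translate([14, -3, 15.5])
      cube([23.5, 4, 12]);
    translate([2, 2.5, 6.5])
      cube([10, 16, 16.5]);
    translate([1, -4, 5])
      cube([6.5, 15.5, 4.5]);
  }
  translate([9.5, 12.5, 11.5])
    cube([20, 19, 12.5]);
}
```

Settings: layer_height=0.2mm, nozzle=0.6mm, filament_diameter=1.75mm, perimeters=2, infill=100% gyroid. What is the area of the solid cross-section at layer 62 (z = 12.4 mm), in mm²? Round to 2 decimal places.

At z = 12.4 mm: the cube is present — its section is the full 25×12.5 rectangle (area 312.50 mm²); the cube at (14, -3) does not reach this height (z outside [15.5, 27.5]); the 10×16 cube at (2, 2.5) contributes its full rectangle (area 160.00 mm²); the cube at (1, -4) is not intersected at this z (z outside [5, 9.5]); Keeping only the common overlap: at least one operand is absent at this height, so nothing remains; the cube at (9.5, 12.5) is present — its section is the full 20×19 rectangle (area 380.00 mm²); Merging all regions: only the 20×19 cube at (9.5, 12.5) is present, so the union is just that shape — area = 380.00 mm². Overall, the cross-section is a single solid region. Net area = 380.00 mm².

380.00 mm²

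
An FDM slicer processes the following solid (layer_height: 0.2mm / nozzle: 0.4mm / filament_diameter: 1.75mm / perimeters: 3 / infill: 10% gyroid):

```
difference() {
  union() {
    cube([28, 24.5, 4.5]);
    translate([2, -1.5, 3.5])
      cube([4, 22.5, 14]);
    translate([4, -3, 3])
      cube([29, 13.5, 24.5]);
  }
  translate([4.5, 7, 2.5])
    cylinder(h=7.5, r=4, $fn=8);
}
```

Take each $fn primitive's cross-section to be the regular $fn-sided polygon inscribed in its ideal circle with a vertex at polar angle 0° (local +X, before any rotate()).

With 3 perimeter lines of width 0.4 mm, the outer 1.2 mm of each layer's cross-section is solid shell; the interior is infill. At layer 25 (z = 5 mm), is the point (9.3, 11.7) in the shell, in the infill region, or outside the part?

outside

At z = 5 mm: the cube is absent (z outside [0, 4.5]); the cube at (2, -1.5) (footprint 4×22.5) is included at this height; the 29×13.5 cube at (4, -3) contributes its full rectangle; Merging all regions: the regions partially overlap (shared area 24.00 mm²), so overlapping operands fuse into one piece — 1 connected region; the cylinder at (4.5, 7): section is a regular 8-gon, circumradius r=4; After the difference (first − rest): starting from that combined region, the r=4 cylinder at (4.5, 7) partially overlaps it — only the 40.04 mm² overlap (of its 45.25 mm²) is removed, clipping the outline — 1 connected region. Overall, the cross-section is a single solid region. The nearest boundary edge runs (6.00, 10.50)→(33.00, 10.50); distance from the point to it = 1.20 mm. The point is not inside any of the regions above, so it lies outside the cross-section (1.20 mm from the nearest boundary).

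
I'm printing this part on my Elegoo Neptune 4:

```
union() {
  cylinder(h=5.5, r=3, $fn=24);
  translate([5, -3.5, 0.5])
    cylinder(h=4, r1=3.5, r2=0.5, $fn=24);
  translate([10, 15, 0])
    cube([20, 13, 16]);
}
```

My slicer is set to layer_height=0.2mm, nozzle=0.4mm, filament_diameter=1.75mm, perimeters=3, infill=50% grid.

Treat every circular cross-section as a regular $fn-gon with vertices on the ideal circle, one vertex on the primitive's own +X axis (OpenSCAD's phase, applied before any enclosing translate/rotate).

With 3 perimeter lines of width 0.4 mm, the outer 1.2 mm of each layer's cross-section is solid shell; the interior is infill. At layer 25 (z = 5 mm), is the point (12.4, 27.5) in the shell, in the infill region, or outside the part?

At z = 5 mm: the cylinder: section is a regular 24-gon, circumradius r=3; the cone at (5, -3.5) is absent (z outside [0.5, 4.5]); the cube at (10, 15) (footprint 20×13) is included at this height; Taking the union: the 2 present regions are separate (no shared area or edge), so areas and boundary lengths simply add and each stays a separate island — 2 connected regions. Overall, the cross-section has 2 separate islands. The nearest boundary edge runs (10.00, 28.00)→(30.00, 28.00); distance from the point to it = 0.50 mm. (Shell/infill is judged within the island containing the point — the largest one.) The point is inside the cross-section, 0.50 mm from the nearest boundary — within the 1.2 mm shell band (3 × 0.4).

shell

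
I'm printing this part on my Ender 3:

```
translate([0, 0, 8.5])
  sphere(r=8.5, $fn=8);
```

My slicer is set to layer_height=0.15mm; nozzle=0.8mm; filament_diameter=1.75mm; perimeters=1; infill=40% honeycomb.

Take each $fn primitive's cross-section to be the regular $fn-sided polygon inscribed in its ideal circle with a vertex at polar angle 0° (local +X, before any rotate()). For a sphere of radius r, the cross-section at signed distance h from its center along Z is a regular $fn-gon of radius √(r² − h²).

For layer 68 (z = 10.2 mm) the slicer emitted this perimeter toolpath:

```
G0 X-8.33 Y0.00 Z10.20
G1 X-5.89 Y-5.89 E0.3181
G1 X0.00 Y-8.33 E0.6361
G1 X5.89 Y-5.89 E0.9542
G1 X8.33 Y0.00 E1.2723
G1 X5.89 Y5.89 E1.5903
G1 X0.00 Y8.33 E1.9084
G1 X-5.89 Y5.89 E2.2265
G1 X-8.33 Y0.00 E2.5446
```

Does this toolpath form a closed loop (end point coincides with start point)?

yes

Start point (G0): (-8.33, 0.00). End point (last G1): the path returns to the start — closed.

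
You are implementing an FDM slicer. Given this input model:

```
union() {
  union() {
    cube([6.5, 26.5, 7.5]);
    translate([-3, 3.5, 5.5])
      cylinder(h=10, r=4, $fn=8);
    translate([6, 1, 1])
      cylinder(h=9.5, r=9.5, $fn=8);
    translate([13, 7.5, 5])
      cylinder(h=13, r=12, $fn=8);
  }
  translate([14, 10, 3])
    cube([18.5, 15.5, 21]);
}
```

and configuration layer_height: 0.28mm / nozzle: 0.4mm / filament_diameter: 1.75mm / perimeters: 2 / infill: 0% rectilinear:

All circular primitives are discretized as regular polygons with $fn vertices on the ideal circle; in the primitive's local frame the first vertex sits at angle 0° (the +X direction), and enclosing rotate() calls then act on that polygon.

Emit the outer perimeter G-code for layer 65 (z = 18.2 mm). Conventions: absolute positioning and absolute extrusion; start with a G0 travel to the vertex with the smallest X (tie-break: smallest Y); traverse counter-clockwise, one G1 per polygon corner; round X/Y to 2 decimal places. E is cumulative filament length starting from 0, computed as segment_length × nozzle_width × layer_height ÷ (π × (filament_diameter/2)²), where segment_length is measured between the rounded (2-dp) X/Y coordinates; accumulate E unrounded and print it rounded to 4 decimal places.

G0 X14.00 Y10.00 Z18.20
G1 X32.50 Y10.00 E0.8614
G1 X32.50 Y25.50 E1.5832
G1 X14.00 Y25.50 E2.4446
G1 X14.00 Y10.00 E3.1664

At z = 18.2 mm: the cube is not intersected at this z (z outside [0, 7.5]); the cylinder at (-3, 3.5) is not intersected at this z (z outside [5.5, 15.5]); the cylinder at (6, 1) is absent (z outside [1, 10.5]); the cylinder at (13, 7.5) is not intersected at this z (z outside [5, 18]); Combining (union): nothing is present at this height; the cube at (14, 10) (footprint 18.5×15.5) is included at this height; Merging all regions: only the 18.5×15.5 cube at (14, 10) is present, so the union is just that shape — 1 connected region. The outline is a single polygon with 4 vertices. Extrusion per mm of travel: 0.4 × 0.28 / (π × 0.875²) = 0.046564. Accumulating E over each segment gives final E = 3.1664.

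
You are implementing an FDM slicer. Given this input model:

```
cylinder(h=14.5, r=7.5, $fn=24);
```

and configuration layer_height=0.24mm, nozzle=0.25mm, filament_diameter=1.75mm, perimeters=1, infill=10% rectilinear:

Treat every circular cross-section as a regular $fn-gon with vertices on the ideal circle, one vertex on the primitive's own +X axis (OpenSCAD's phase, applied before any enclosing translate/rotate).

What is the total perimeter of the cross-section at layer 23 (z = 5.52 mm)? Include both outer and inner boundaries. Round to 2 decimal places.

At z = 5.52 mm: the r=7.5 cylinder gives a regular 24-gon of circumradius 7.5 (constant along its height) (perimeter = 2·24·7.500·sin(180°/24) = 46.99 mm). Overall, the cross-section is a single solid region. Total boundary length (outer) = 46.99 mm.

46.99 mm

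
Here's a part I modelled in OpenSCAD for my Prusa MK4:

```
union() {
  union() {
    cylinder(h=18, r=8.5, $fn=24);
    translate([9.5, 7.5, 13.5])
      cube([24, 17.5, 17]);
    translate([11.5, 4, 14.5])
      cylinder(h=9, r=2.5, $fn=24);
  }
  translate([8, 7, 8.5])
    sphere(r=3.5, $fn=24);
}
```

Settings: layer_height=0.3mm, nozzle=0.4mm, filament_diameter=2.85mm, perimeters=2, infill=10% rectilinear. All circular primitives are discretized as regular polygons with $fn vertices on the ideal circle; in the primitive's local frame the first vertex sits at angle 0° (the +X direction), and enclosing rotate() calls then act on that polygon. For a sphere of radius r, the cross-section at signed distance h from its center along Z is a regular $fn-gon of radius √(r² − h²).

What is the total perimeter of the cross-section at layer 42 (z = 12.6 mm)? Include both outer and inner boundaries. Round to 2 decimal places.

53.25 mm

At z = 12.6 mm: the r=8.5 cylinder gives a regular 24-gon of circumradius 8.5 (constant along its height) (perimeter = 2·24·8.500·sin(180°/24) = 53.25 mm); the cube at (9.5, 7.5) is not intersected at this z (z outside [13.5, 30.5]); the cylinder at (11.5, 4) is absent (z outside [14.5, 23.5]); Taking the union: only the r=8.5 cylinder is present, so the union is just that shape — boundary = 53.25 mm; the sphere at (8, 7) is not intersected at this z (|z−center|=4.100 > r=3.5); Merging all regions: only the result so far is present, so the union is just that shape — boundary = 53.25 mm. Overall, the cross-section is a single solid region. Total boundary length (outer) = 53.25 mm.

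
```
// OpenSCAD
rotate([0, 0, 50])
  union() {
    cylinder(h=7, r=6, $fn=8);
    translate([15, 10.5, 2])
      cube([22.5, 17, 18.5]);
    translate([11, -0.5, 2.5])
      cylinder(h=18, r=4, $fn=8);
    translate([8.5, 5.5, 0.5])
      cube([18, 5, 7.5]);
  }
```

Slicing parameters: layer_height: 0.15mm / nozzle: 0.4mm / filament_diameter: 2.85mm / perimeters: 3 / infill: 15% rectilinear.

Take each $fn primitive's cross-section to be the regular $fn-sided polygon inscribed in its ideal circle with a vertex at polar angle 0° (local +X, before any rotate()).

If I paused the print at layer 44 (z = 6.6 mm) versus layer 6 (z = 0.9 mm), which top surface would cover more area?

layer 44 (z = 6.6 mm)

Layer 44 (z = 6.6): the cylinder: section is a regular 8-gon, circumradius r=6 (area = (8/2)·6.000²·sin(360°/8) = 101.82 mm²); the cube at (15, 10.5) is present — its section is the full 22.5×17 rectangle (area 382.50 mm²); the r=4 cylinder at (11, -0.5) gives a regular 8-gon of circumradius 4 (constant along its height) (area = (8/2)·4.000²·sin(360°/8) = 45.25 mm²); the cube at (8.5, 5.5) (footprint 18×5) is included at this height (area 90.00 mm²); Taking the union: the 4 present regions share edge segments without overlapping in area, so areas simply add but the touching pieces fuse into one outline (the shared edge portions become interior and drop out of the boundary) — area = 619.58 mm²; (rotated 50° about Z; rotation is an isometry so areas/perimeters/island counts are preserved). So its area = 619.58 mm². Layer 6 (z = 0.9): the r=6 cylinder gives a regular 8-gon of circumradius 6 (constant along its height) (area = (8/2)·6.000²·sin(360°/8) = 101.82 mm²); the cube at (15, 10.5) is absent (z outside [2, 20.5]); the cylinder at (11, -0.5) does not reach this height (z outside [2.5, 20.5]); the cube at (8.5, 5.5) is present — its section is the full 18×5 rectangle (area 90.00 mm²); Taking the union: the 2 present regions are separate (no shared area or edge), so areas and boundary lengths simply add and each stays a separate island — area = 191.82 mm²; (rotated 50° about Z; rotation is an isometry so areas/perimeters/island counts are preserved). So its area = 191.82 mm². Layer 44 is larger (619.58 vs 191.82 mm²).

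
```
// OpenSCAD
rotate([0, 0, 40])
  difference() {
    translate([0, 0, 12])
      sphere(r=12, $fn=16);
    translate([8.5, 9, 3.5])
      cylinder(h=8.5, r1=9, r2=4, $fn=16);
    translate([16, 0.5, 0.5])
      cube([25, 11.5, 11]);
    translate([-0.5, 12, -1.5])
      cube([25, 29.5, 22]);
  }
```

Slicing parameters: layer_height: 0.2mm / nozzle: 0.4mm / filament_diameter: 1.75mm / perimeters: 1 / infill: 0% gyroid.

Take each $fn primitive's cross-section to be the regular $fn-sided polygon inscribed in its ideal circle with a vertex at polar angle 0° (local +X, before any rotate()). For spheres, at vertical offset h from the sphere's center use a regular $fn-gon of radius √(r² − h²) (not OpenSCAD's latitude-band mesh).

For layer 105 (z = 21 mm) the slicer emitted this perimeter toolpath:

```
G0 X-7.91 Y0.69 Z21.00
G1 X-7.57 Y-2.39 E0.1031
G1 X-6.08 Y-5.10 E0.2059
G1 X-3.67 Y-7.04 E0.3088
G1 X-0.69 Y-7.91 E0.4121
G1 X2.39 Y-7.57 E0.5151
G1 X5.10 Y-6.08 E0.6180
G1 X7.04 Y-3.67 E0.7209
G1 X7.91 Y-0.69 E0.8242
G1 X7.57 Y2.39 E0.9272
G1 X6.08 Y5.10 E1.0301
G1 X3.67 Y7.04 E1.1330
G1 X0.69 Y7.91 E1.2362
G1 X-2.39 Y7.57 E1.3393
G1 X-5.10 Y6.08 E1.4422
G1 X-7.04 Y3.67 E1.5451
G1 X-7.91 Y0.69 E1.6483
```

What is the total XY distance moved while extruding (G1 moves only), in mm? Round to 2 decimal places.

49.56 mm

Sum the Euclidean lengths of each G1 segment: total = 49.56 mm.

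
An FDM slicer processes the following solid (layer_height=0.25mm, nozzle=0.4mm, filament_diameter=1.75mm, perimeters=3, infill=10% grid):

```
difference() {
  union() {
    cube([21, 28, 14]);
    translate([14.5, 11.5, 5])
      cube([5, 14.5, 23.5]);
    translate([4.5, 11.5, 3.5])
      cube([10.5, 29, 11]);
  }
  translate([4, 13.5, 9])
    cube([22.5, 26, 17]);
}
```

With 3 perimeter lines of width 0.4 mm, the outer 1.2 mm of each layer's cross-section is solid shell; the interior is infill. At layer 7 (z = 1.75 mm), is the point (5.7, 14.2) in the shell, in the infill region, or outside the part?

At z = 1.75 mm: the 21×28 cube contributes its full rectangle; the cube at (14.5, 11.5) is not intersected at this z (z outside [5, 28.5]); the cube at (4.5, 11.5) is absent (z outside [3.5, 14.5]); Combining (union): only the 21×28 cube is present, so the union is just that shape — 1 connected region; the cube at (4, 13.5) is absent (z outside [9, 26]); After the difference (first − rest): none of the subtracted shapes is present at this height, so that combined region is unchanged — 1 connected region. Overall, the cross-section is a single solid region. The nearest boundary edge runs (0.00, 28.00)→(0.00, 0.00); distance from the point to it = 5.70 mm. The point is inside the cross-section and 5.70 mm from the nearest boundary — more than the 1.2 mm shell width (3 × 0.4), so it's in the infill interior.

infill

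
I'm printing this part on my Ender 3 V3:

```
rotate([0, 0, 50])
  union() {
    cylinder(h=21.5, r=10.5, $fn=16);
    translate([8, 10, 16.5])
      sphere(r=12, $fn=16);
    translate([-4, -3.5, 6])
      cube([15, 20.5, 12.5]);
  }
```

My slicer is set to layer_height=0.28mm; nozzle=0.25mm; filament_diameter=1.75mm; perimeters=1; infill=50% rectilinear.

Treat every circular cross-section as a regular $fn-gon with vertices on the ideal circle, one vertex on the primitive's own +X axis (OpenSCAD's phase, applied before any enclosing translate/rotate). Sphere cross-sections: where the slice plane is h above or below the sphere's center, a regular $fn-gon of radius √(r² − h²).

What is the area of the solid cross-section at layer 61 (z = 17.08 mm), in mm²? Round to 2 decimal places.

666.85 mm²

At z = 17.08 mm: the cylinder: section is a regular 16-gon, circumradius r=10.5 (area = (16/2)·10.500²·sin(360°/16) = 337.53 mm²); the r=12 sphere at (8, 10) contributes a regular 16-gon of circumradius √(12²−0.58²) = 11.986 (area = (16/2)·11.986²·sin(360°/16) = 439.82 mm²); the cube at (-4, -3.5) is present — its section is the full 15×20.5 rectangle (area 307.50 mm²); Combining (union): the regions partially overlap — summed areas 1084.85 mm² minus the doubly-counted overlap 418.00 mm² gives 666.85 mm² — area = 666.85 mm²; (rotated 50° about Z; rotation is an isometry so areas/perimeters/island counts are preserved). Overall, the cross-section is a single solid region. Net area = 666.85 mm².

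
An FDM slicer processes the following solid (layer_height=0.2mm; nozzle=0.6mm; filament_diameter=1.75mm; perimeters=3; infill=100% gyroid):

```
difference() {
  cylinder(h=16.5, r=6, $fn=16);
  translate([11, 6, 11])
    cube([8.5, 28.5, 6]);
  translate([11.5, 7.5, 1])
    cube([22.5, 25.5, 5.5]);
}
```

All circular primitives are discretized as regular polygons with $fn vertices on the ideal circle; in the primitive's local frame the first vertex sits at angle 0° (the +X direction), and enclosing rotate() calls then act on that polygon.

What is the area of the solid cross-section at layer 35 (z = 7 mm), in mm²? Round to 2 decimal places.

110.21 mm²

At z = 7 mm: the r=6 cylinder contributes a regular 16-gon of circumradius 6 (area = (16/2)·6.000²·sin(360°/16) = 110.21 mm²); the cube at (11, 6) is absent (z outside [11, 17]); the cube at (11.5, 7.5) is absent (z outside [1, 6.5]); Subtracting the remaining from the first: none of the subtracted shapes is present at this height, so the r=6 cylinder is unchanged — area = 110.21 mm². Overall, the cross-section is a single solid region. Net area = 110.21 mm².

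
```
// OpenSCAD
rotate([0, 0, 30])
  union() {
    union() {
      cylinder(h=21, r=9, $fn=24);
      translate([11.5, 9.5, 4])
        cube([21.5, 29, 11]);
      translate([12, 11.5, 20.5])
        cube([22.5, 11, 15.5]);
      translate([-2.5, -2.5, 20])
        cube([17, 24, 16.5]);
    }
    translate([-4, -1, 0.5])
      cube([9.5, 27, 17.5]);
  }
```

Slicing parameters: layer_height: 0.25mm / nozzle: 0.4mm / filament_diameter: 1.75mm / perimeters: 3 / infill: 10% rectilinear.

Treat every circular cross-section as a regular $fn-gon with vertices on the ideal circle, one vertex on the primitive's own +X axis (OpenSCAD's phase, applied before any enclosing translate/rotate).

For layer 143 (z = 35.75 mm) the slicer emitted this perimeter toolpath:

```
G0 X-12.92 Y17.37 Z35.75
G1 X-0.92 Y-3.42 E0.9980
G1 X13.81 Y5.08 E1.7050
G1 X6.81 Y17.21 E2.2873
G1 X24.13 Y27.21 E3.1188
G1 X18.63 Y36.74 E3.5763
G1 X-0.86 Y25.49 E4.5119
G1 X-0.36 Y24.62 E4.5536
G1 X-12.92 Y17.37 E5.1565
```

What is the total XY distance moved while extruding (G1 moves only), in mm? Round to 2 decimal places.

124.03 mm

Sum the Euclidean lengths of each G1 segment: total = 124.03 mm.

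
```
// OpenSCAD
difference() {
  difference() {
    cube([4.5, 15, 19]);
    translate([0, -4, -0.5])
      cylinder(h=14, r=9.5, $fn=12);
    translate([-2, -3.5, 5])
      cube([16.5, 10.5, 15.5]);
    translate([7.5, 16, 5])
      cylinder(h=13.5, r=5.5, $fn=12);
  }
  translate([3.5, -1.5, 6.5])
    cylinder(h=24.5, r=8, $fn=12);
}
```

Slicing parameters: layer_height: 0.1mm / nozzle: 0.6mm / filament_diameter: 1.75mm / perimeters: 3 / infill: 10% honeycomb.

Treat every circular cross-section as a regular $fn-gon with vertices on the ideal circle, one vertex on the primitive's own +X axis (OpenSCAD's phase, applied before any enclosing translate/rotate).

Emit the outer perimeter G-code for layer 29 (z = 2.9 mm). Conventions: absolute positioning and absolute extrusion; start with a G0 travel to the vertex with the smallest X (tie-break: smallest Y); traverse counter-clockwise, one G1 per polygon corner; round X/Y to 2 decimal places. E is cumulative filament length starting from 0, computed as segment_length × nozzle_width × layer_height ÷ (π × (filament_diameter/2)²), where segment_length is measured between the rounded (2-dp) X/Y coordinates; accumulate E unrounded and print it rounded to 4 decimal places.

At z = 2.9 mm: the 4.5×15 cube contributes its full rectangle; the r=9.5 cylinder at (0, -4) contributes a regular 12-gon of circumradius 9.5; the cube at (-2, -3.5) is not intersected at this z (z outside [5, 20.5]); the cylinder at (7.5, 16) is not intersected at this z (z outside [5, 18.5]); Taking the first minus the rest: starting from the 4.5×15 cube, the r=9.5 cylinder at (0, -4) partially overlaps it — only the 22.04 mm² overlap (of its 270.75 mm²) is removed, clipping the outline — 1 connected region; the cylinder at (3.5, -1.5) does not reach this height (z outside [6.5, 31]); After the difference (first − rest): none of the subtracted shapes is present at this height, so the result so far is unchanged — 1 connected region. The outline is a single polygon with 4 vertices. Extrusion per mm of travel: 0.6 × 0.1 / (π × 0.875²) = 0.024945. Accumulating E over each segment gives final E = 0.7326.

G0 X0.00 Y5.50 Z2.90
G1 X4.50 Y4.29 E0.1162
G1 X4.50 Y15.00 E0.3834
G1 X0.00 Y15.00 E0.4957
G1 X0.00 Y5.50 E0.7326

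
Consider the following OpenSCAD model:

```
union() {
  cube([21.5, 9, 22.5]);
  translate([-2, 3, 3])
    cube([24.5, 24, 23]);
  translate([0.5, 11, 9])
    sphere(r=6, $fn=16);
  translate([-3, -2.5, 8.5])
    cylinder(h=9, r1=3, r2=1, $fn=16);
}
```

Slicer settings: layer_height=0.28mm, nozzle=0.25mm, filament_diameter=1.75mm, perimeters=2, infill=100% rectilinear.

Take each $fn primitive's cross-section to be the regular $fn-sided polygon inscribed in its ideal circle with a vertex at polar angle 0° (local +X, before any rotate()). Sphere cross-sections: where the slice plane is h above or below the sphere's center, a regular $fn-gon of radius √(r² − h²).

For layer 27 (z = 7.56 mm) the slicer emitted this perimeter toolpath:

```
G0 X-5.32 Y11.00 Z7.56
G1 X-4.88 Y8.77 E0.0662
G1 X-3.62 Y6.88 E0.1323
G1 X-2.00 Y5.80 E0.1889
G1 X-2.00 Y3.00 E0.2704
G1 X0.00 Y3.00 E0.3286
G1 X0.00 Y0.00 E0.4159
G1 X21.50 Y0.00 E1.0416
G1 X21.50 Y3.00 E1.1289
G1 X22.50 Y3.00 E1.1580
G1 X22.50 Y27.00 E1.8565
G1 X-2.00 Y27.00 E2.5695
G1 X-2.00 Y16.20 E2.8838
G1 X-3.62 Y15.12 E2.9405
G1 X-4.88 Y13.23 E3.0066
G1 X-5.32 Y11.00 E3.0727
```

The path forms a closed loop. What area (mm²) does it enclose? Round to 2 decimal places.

676.58 mm²

Apply the shoelace formula to the sequence of (X, Y) vertices; enclosed area = 676.58 mm².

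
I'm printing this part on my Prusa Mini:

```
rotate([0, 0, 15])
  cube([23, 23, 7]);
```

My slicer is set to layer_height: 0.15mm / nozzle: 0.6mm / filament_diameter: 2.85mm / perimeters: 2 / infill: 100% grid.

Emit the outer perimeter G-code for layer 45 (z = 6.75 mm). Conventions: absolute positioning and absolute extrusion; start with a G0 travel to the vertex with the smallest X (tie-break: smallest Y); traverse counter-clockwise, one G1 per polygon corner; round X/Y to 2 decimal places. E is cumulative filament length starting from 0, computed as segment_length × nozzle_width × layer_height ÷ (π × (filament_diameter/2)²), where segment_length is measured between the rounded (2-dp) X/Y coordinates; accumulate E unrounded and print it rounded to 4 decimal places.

At z = 6.75 mm: the 23×23 cube contributes its full rectangle; (rotated 15° about Z; rotation is an isometry so areas/perimeters/island counts are preserved). The outline is a single polygon with 4 vertices. Extrusion per mm of travel: 0.6 × 0.15 / (π × 1.425²) = 0.014108. Accumulating E over each segment gives final E = 1.2980.

G0 X-5.95 Y22.22 Z6.75
G1 X0.00 Y0.00 E0.3245
G1 X22.22 Y5.95 E0.6490
G1 X16.26 Y28.17 E0.9736
G1 X-5.95 Y22.22 E1.2980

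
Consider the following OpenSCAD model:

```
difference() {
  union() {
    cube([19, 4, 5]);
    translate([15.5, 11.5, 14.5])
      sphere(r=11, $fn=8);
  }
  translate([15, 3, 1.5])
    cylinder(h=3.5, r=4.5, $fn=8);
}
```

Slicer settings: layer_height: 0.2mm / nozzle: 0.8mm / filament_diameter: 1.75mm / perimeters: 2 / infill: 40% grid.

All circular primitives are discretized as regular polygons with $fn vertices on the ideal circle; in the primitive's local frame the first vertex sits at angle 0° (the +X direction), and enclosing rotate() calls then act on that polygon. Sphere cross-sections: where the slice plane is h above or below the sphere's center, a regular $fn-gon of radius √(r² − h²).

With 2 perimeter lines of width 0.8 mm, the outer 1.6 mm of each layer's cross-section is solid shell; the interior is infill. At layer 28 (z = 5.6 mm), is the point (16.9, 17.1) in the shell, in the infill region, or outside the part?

At z = 5.6 mm: the cube does not reach this height (z outside [0, 5]); the r=11 sphere at (15.5, 11.5) contributes a regular 8-gon of circumradius √(11²−8.9²) = 6.465; Combining (union): only the r=11 sphere at (15.5, 11.5) is present, so the union is just that shape — 1 connected region; the cylinder at (15, 3) does not reach this height (z outside [1.5, 5]); Subtracting the remaining from the first: none of the subtracted shapes is present at this height, so that combined region is unchanged — 1 connected region. Overall, the cross-section is a single solid region. The nearest boundary edge runs (20.07, 16.07)→(15.50, 17.96); distance from the point to it = 0.26 mm. The point is inside the cross-section, 0.26 mm from the nearest boundary — within the 1.6 mm shell band (2 × 0.8).

shell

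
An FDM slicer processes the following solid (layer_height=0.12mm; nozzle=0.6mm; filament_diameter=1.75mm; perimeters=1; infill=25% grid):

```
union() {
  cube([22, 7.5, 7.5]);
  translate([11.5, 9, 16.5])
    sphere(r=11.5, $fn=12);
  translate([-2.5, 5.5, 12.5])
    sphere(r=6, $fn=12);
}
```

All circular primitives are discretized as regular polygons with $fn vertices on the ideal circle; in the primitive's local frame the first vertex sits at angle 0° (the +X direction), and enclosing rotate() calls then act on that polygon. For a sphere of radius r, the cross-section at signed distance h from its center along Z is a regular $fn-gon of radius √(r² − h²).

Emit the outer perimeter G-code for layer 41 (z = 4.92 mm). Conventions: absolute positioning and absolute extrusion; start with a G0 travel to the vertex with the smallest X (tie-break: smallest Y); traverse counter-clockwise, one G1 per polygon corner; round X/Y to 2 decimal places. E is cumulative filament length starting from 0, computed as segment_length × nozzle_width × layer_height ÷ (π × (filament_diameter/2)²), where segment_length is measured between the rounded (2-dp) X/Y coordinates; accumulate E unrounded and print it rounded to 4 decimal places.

G0 X0.00 Y0.00 Z4.92
G1 X22.00 Y0.00 E0.6586
G1 X22.00 Y7.50 E0.8831
G1 X0.00 Y7.50 E1.5416
G1 X0.00 Y0.00 E1.7661

At z = 4.92 mm: the 22×7.5 cube contributes its full rectangle; the sphere at (11.5, 9) is not intersected at this z (|z−center|=11.580 > r=11.5); the sphere at (-2.5, 5.5) is not intersected at this z (|z−center|=7.580 > r=6); Combining (union): only the 22×7.5 cube is present, so the union is just that shape — 1 connected region. The outline is a single polygon with 4 vertices. Extrusion per mm of travel: 0.6 × 0.12 / (π × 0.875²) = 0.029934. Accumulating E over each segment gives final E = 1.7661.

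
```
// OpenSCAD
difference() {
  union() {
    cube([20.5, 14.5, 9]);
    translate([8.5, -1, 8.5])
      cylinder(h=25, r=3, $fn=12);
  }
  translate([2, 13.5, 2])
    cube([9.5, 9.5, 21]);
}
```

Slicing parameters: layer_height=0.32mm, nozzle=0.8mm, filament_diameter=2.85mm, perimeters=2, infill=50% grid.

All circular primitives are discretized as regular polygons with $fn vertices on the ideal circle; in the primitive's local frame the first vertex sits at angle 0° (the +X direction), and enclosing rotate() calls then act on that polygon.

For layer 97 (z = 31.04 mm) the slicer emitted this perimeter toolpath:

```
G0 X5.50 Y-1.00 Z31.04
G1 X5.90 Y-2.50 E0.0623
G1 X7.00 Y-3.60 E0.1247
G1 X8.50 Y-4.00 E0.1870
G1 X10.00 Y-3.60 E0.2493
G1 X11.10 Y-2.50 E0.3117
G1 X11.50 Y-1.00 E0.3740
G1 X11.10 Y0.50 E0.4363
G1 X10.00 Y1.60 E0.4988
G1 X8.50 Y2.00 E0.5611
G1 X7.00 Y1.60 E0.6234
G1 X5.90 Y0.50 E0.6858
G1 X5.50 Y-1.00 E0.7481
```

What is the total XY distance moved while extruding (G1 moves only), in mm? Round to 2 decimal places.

Sum the Euclidean lengths of each G1 segment: total = 18.64 mm.

18.64 mm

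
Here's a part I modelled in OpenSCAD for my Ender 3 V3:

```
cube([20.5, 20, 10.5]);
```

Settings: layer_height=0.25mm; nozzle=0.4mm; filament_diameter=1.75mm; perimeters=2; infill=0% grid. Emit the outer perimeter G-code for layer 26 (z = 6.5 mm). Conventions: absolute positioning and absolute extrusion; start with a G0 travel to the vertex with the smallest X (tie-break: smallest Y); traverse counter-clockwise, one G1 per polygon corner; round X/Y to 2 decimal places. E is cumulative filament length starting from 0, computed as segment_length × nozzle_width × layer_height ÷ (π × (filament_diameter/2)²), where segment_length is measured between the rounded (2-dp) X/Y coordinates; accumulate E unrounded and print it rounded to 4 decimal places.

G0 X0.00 Y0.00 Z6.50
G1 X20.50 Y0.00 E0.8523
G1 X20.50 Y20.00 E1.6838
G1 X0.00 Y20.00 E2.5361
G1 X0.00 Y0.00 E3.3676

At z = 6.5 mm: the 20.5×20 cube contributes its full rectangle. The outline is a single polygon with 4 vertices. Extrusion per mm of travel: 0.4 × 0.25 / (π × 0.875²) = 0.041575. Accumulating E over each segment gives final E = 3.3676.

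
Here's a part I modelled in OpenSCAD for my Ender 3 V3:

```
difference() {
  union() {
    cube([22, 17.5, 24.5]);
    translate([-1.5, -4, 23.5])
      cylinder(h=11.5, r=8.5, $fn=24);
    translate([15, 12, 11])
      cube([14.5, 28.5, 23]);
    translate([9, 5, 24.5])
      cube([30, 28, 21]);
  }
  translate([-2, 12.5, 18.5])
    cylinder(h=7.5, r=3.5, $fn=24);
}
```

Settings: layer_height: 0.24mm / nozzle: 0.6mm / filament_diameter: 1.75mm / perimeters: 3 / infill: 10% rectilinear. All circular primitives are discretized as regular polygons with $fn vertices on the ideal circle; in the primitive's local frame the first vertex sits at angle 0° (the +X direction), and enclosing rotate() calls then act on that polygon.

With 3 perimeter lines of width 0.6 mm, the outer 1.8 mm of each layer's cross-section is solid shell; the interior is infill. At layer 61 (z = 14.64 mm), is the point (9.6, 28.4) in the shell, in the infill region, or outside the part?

outside

At z = 14.64 mm: the 22×17.5 cube contributes its full rectangle; the cylinder at (-1.5, -4) is not intersected at this z (z outside [23.5, 35]); the 14.5×28.5 cube at (15, 12) contributes its full rectangle; the cube at (9, 5) is absent (z outside [24.5, 45.5]); Merging all regions: the regions partially overlap (shared area 38.50 mm²), so overlapping operands fuse into one piece — 1 connected region; the cylinder at (-2, 12.5) is absent (z outside [18.5, 26]); Taking the first minus the rest: none of the subtracted shapes is present at this height, so the result so far is unchanged — 1 connected region. Overall, the cross-section is a single solid region. The nearest boundary edge runs (15.00, 17.50)→(15.00, 40.50); distance from the point to it = 5.40 mm. The point is not inside any of the regions above, so it lies outside the cross-section (5.40 mm from the nearest boundary).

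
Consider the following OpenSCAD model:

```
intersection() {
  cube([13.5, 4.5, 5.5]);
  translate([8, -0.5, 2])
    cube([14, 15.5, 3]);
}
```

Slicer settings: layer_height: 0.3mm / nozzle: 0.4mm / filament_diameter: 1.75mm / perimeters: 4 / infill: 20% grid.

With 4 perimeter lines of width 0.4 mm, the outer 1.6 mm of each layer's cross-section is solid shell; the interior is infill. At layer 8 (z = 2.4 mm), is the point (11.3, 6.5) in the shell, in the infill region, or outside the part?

outside

At z = 2.4 mm: the cube is present — its section is the full 13.5×4.5 rectangle; the cube at (8, -0.5) is present — its section is the full 14×15.5 rectangle; After intersecting: the 14×15.5 cube at (8, -0.5) partially overlaps the 13.5×4.5 cube; clipping to the common part keeps 24.75 mm² — 1 connected region. Overall, the cross-section is a single solid region. The nearest boundary edge runs (8.00, 4.50)→(13.50, 4.50); distance from the point to it = 2.00 mm. The point is not inside any of the regions above, so it lies outside the cross-section (2.00 mm from the nearest boundary).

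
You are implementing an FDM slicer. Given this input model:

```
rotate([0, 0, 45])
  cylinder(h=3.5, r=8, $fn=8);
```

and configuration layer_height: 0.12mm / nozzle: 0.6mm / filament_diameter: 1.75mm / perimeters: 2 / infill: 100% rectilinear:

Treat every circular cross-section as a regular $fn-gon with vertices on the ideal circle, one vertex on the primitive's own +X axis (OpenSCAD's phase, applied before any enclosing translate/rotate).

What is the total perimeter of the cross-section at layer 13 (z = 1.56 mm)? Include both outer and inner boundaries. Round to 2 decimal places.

48.98 mm

At z = 1.56 mm: the r=8 cylinder gives a regular 8-gon of circumradius 8 (constant along its height) (perimeter = 2·8·8.000·sin(180°/8) = 48.98 mm); (rotated 45° about Z; rotation is an isometry so areas/perimeters/island counts are preserved). Overall, the cross-section is a single solid region. Total boundary length (outer) = 48.98 mm.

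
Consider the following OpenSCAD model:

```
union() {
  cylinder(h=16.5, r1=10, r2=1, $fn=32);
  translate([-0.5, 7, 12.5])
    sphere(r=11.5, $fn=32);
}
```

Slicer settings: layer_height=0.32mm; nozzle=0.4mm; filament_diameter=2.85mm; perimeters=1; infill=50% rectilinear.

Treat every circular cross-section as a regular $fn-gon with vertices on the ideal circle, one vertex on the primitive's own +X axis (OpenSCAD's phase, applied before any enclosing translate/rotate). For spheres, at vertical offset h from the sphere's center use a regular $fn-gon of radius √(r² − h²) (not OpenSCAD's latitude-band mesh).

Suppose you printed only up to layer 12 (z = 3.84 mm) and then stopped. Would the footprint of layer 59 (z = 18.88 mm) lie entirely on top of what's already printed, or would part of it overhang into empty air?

part overhangs

Compare the two slices. At z = 3.84: the cone contributes a regular 32-gon of circumradius 7.905 (interpolated between r1=10 and r2=1 at t=0.233) (area = (32/2)·7.905²·sin(360°/32) = 195.08 mm²); the r=11.5 sphere at (-0.5, 7) slices to a regular 32-gon of circumradius 7.567 (√(r²−h²) with h=8.66 from center) (area = (32/2)·7.567²·sin(360°/32) = 178.72 mm²); Combining (union): the regions partially overlap — summed areas 373.79 mm² minus the doubly-counted overlap 82.39 mm² gives 291.41 mm² — area = 291.41 mm². At z = 18.88: the cone is not intersected at this z (z outside [0, 16.5]); the r=11.5 sphere at (-0.5, 7) contributes a regular 32-gon of circumradius √(11.5²−6.38²) = 9.568 (area = (32/2)·9.568²·sin(360°/32) = 285.75 mm²); Merging all regions: only the r=11.5 sphere at (-0.5, 7) is present, so the union is just that shape — area = 285.75 mm². Checking containment: at z = 18.88 the cross-section extends beyond the z = 3.84 cross-section by about 71.54 mm².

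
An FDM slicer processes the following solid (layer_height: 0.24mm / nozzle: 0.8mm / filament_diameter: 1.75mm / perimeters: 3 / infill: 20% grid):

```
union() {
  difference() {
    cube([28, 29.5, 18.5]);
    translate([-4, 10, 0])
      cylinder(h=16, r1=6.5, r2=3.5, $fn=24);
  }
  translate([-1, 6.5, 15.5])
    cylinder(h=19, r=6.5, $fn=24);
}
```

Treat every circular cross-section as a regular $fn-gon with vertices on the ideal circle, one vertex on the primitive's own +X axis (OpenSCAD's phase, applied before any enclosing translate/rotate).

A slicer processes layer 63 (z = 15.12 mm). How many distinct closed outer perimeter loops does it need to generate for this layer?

At z = 15.12 mm: the cube is present — its section is the full 28×29.5 rectangle; the cone at (-4, 10) (r1=6.5→r2=3.5) has section circumradius 3.665 here — a regular 24-gon; After the difference (first − rest): starting from the 28×29.5 cube, the cone at (-4, 10) misses the remaining region (no effect) — 1 connected region; the cylinder at (-1, 6.5) is absent (z outside [15.5, 34.5]); Combining (union): only the result so far is present, so the union is just that shape — 1 connected region. The result has 1 disconnected region.

1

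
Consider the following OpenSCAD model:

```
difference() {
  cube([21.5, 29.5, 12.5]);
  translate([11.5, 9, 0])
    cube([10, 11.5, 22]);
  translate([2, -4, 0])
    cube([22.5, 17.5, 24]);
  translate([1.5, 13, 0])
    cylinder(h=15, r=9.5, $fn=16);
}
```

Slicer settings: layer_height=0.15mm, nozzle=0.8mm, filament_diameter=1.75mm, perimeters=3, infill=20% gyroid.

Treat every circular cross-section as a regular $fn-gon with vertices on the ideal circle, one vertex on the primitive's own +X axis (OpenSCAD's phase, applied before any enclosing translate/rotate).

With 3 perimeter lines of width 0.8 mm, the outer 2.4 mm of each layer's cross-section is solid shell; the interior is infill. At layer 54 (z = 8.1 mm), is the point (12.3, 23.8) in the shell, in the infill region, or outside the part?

infill

At z = 8.1 mm: the cube is present — its section is the full 21.5×29.5 rectangle; the cube at (11.5, 9) is present — its section is the full 10×11.5 rectangle; the cube at (2, -4) (footprint 22.5×17.5) is included at this height; the r=9.5 cylinder at (1.5, 13) contributes a regular 16-gon of circumradius 9.5; Subtracting the remaining from the first: starting from the 21.5×29.5 cube, the 10×11.5 cube at (11.5, 9) lies inside it touching the edge (removes its full 115.00 mm²); the 22.5×17.5 cube at (2, -4) partially overlaps it — only the 218.25 mm² overlap (of its 393.75 mm²) is removed, clipping the outline; the r=9.5 cylinder at (1.5, 13) partially overlaps it — only the 97.38 mm² overlap (of its 276.30 mm²) is removed, clipping the outline — 2 connected regions. Overall, the cross-section has 2 separate islands. The nearest boundary edge runs (21.50, 20.50)→(11.50, 20.50); distance from the point to it = 3.30 mm. (Shell/infill is judged within the island containing the point — the largest one.) The point is inside the cross-section and 3.30 mm from the nearest boundary — more than the 2.4 mm shell width (3 × 0.8), so it's in the infill interior.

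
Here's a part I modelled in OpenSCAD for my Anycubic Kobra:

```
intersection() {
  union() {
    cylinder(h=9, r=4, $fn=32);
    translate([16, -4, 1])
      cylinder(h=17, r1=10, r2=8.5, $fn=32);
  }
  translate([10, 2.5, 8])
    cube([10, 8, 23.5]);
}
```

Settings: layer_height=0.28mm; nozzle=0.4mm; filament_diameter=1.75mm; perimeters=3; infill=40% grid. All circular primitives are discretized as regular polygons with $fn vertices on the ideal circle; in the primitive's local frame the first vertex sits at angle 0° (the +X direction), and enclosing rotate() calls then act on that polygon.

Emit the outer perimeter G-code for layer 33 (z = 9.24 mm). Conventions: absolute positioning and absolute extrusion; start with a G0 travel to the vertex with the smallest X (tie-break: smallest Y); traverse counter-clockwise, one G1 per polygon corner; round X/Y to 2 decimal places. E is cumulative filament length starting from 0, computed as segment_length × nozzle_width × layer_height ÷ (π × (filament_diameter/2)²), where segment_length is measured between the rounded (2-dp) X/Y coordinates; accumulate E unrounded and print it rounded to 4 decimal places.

At z = 9.24 mm: the cylinder does not reach this height (z outside [0, 9]); the cone at (16, -4): at t=0.485 of its height the radius interpolates to r₁+(r₂−r₁)t = 9.273, giving a regular 32-gon of that circumradius; Taking the union: only the cone at (16, -4) is present, so the union is just that shape — 1 connected region; the 10×8 cube at (10, 2.5) contributes its full rectangle; After intersecting: the 10×8 cube at (10, 2.5) partially overlaps the result so far; clipping to the common part keeps 22.06 mm² — 1 connected region. The outline is a single polygon with 10 vertices. Extrusion per mm of travel: 0.4 × 0.28 / (π × 0.875²) = 0.046564. Accumulating E over each segment gives final E = 1.0727.

G0 X10.00 Y2.50 Z9.24
G1 X20.00 Y2.50 E0.4656
G1 X20.00 Y4.33 E0.5509
G1 X19.55 Y4.57 E0.5746
G1 X17.81 Y5.09 E0.6592
G1 X16.00 Y5.27 E0.7439
G1 X14.19 Y5.09 E0.8286
G1 X12.45 Y4.57 E0.9131
G1 X10.85 Y3.71 E0.9977
G1 X10.00 Y3.01 E1.0490
G1 X10.00 Y2.50 E1.0727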